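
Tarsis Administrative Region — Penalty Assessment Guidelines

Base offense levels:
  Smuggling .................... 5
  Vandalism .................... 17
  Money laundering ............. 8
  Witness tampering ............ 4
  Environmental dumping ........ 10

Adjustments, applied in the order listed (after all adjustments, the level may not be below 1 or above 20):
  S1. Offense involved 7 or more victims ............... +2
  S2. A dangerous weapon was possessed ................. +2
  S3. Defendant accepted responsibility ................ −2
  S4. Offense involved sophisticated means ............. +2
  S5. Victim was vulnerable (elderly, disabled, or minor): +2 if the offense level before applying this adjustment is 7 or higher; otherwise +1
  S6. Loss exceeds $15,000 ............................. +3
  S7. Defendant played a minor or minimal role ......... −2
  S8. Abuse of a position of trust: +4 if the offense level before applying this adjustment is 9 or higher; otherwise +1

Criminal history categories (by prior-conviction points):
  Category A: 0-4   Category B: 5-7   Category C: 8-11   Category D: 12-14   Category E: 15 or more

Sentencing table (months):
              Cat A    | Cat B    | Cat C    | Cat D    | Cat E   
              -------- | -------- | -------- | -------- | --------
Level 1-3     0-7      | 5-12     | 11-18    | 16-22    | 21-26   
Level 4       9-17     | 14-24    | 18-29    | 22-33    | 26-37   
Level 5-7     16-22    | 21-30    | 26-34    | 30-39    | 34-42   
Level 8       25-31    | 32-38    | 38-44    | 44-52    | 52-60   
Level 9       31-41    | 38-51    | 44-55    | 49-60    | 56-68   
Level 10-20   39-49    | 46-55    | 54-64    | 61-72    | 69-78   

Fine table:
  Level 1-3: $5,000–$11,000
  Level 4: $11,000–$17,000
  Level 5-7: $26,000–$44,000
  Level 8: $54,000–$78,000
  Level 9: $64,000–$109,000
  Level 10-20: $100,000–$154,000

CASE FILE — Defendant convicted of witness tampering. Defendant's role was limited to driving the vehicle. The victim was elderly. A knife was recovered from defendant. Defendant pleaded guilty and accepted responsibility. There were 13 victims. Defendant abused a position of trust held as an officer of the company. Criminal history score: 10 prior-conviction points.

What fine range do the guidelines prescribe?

Base offense level for witness tampering: 4.
S1 applies: 4 + 2 = 6.
S2 applies: 6 + 2 = 8.
S3 applies: 8 − 2 = 6.
S4 does not apply.
S5 applies (level before this adjustment is 6 < 7, so +1): 6 + 1 = 7.
S6 does not apply.
S7 applies: 7 − 2 = 5.
S8 applies (level before this adjustment is 5 < 9, so +1): 5 + 1 = 6.
Final offense level: 6.
Level 6 falls in the 5-7 band.
Fine table: Level 5-7 → $26,000–$44,000.

$26,000–$44,000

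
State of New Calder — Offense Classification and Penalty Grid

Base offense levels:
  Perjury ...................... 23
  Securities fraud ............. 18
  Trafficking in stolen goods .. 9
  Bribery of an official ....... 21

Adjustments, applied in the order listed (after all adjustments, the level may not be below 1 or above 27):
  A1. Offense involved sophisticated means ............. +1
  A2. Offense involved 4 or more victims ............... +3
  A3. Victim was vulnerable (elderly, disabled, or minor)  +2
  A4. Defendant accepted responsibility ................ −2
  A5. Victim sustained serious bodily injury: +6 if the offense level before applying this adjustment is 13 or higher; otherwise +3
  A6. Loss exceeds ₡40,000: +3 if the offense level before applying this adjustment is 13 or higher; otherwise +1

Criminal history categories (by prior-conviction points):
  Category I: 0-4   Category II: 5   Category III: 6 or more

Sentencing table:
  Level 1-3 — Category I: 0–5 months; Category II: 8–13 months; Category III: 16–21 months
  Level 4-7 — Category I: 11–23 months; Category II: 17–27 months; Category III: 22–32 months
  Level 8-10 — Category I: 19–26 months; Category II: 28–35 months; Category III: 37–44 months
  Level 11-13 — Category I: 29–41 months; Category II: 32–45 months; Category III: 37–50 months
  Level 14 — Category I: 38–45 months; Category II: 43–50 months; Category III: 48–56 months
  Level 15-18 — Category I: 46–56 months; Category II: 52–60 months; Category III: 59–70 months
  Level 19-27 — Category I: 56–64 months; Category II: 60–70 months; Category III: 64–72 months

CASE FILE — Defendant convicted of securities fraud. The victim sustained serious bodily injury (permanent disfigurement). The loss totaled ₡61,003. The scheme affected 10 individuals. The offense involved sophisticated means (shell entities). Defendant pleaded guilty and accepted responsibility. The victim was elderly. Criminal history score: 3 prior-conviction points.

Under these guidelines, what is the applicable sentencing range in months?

Base offense level for securities fraud: 18.
A1 applies: 18 + 1 = 19.
A2 applies: 19 + 3 = 22.
A3 applies: 22 + 2 = 24.
A4 applies: 24 − 2 = 22.
A5 applies (level before this adjustment is 22 ≥ 13, so +6): 22 + 6 = 28.
A6 applies (level before this adjustment is 28 ≥ 13, so +3): 28 + 3 = 31.
Level 31 exceeds the maximum of 27; capped at 27.
Final offense level: 27.
Criminal history: 3 prior points → Category I (0-4).
Level 27 falls in the 19-27 band.
Grid: Level 19-27 × Category I = 56-64 months.

56-64 months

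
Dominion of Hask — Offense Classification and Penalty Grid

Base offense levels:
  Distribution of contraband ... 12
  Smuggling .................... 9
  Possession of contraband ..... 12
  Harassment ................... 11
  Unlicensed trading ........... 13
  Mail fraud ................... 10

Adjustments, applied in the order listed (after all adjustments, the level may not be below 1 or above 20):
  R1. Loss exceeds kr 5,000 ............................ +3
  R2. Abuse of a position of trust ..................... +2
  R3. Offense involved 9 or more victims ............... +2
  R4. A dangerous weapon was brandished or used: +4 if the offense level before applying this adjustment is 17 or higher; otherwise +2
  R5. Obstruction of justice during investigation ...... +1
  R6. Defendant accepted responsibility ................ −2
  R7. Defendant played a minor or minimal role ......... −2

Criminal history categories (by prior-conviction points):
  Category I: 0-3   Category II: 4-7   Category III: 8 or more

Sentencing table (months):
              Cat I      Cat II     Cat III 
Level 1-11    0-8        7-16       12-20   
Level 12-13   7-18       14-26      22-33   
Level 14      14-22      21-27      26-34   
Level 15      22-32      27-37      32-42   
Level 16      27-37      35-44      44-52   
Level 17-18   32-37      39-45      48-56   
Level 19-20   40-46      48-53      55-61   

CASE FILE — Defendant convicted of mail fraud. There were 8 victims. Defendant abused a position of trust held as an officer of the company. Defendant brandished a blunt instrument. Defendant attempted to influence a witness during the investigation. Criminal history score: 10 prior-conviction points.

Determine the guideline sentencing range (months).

32-42 months

Base offense level for mail fraud: 10.
R2 applies: 10 + 2 = 12.
R4 applies (level before this adjustment is 12 < 17, so +2): 12 + 2 = 14.
R5 applies: 14 + 1 = 15.
R7 does not apply.
Final offense level: 15.
Criminal history: 10 prior points → Category III (8+).
Level 15 falls in the 15 band.
Grid: Level 15 × Category III = 32-42 months.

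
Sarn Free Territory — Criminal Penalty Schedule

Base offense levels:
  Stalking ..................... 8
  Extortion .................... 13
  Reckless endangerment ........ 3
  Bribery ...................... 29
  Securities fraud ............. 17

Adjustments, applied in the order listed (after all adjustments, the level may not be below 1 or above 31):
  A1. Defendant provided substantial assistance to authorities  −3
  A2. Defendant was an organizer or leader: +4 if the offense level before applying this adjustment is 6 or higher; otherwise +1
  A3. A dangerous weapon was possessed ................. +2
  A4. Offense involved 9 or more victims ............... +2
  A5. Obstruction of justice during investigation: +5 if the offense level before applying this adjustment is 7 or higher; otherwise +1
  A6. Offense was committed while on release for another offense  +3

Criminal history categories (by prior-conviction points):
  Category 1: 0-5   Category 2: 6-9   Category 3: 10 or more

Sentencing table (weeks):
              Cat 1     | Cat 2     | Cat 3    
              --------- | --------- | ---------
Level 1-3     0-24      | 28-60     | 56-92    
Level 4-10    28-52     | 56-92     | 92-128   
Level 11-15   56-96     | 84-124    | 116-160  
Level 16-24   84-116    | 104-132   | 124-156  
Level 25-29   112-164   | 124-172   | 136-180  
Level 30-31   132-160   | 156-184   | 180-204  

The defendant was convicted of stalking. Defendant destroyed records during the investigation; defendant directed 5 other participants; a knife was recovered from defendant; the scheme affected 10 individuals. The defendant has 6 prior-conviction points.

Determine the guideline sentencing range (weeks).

104-132 weeks

Base offense level for stalking: 8.
A2 applies (level before this adjustment is 8 ≥ 6, so +4): 8 + 4 = 12.
A3 applies: 12 + 2 = 14.
A4 applies: 14 + 2 = 16.
A5 applies (level before this adjustment is 16 ≥ 7, so +5): 16 + 5 = 21.
A6 does not apply.
Final offense level: 21.
Criminal history: 6 prior points → Category 2 (6-9).
Level 21 falls in the 16-24 band.
Grid: Level 16-24 × Category 2 = 104-132 weeks.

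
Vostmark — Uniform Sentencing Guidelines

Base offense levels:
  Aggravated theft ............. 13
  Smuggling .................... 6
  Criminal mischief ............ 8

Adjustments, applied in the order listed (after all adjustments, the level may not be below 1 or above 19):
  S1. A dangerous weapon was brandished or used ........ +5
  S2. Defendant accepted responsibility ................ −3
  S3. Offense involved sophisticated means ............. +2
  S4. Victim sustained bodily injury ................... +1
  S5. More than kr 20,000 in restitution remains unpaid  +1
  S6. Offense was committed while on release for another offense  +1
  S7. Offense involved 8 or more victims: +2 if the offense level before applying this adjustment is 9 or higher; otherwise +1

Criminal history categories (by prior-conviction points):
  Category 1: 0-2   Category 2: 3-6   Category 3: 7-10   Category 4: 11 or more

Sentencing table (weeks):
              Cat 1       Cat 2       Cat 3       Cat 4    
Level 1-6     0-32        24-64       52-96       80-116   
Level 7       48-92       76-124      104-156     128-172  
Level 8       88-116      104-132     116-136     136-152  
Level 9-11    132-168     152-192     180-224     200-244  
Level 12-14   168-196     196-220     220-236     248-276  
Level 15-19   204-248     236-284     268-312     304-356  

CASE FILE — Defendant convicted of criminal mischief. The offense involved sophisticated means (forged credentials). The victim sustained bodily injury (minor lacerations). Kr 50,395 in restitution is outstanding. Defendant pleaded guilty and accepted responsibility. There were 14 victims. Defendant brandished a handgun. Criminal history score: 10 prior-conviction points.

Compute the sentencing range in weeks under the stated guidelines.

Base offense level for criminal mischief: 8.
S1 applies: 8 + 5 = 13.
S2 applies: 13 − 3 = 10.
S3 applies: 10 + 2 = 12.
S4 applies: 12 + 1 = 13.
S5 applies: 13 + 1 = 14.
S6 does not apply.
S7 applies (level before this adjustment is 14 ≥ 9, so +2): 14 + 2 = 16.
Final offense level: 16.
Criminal history: 10 prior points → Category 3 (7-10).
Level 16 falls in the 15-19 band.
Grid: Level 15-19 × Category 3 = 268-312 weeks.

268-312 weeks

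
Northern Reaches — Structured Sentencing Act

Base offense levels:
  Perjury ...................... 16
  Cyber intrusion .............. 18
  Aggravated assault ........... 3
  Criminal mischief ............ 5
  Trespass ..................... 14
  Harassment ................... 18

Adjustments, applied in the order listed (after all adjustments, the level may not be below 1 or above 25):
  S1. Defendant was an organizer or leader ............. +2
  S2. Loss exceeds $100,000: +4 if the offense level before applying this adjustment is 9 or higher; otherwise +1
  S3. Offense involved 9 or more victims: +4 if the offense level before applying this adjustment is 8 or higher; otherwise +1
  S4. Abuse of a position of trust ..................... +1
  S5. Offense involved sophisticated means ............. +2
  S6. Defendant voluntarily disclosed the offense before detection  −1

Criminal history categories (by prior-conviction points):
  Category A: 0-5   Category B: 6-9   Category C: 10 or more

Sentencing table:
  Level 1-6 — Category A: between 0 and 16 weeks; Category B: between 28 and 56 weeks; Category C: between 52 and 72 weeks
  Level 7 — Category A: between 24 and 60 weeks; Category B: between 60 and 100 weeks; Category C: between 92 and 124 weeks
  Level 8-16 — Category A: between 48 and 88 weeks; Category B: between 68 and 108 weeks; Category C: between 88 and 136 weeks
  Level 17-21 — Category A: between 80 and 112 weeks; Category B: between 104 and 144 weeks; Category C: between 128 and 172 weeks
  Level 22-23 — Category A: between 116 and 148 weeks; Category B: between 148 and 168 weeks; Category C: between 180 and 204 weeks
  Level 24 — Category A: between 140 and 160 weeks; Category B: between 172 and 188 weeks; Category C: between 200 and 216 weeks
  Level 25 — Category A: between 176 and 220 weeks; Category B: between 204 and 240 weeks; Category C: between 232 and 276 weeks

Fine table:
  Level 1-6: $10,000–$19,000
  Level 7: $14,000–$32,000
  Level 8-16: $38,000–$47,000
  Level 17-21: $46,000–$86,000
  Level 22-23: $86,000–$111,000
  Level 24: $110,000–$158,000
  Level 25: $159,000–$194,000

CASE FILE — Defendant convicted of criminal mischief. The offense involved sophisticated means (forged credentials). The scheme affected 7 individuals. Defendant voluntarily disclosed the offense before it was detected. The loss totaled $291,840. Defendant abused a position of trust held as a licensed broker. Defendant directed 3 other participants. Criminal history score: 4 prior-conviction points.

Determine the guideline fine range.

Base offense level for criminal mischief: 5.
S1 applies: 5 + 2 = 7.
S2 applies (level before this adjustment is 7 < 9, so +1): 7 + 1 = 8.
S3 does not apply.
S4 applies: 8 + 1 = 9.
S5 applies: 9 + 2 = 11.
S6 applies: 11 − 1 = 10.
Final offense level: 10.
Level 10 falls in the 8-16 band.
Fine table: Level 8-16 → $38,000–$47,000.

$38,000–$47,000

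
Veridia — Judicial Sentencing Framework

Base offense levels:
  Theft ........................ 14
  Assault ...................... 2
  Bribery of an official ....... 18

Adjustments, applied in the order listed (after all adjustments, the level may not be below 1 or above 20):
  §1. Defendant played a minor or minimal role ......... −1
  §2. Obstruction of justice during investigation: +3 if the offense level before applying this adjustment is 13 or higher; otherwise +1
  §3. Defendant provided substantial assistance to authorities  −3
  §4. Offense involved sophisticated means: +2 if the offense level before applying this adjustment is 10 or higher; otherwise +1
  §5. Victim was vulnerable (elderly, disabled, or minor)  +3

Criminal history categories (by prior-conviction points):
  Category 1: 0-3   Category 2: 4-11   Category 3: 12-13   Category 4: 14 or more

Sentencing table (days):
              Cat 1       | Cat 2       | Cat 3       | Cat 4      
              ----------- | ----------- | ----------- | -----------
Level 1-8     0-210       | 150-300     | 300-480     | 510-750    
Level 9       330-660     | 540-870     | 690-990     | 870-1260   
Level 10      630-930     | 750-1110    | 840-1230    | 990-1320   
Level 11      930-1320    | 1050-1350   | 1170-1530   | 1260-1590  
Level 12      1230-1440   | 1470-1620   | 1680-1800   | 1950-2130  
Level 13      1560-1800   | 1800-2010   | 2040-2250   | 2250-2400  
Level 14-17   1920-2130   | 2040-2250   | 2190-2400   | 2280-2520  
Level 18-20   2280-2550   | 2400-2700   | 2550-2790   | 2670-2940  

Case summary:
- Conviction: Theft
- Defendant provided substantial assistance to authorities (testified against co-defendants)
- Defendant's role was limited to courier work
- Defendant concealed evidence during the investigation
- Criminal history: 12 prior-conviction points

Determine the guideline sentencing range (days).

Base offense level for theft: 14.
§1 applies: 14 − 1 = 13.
§2 applies (level before this adjustment is 13 ≥ 13, so +3): 13 + 3 = 16.
§3 applies: 16 − 3 = 13.
§4 does not apply.
§5 does not apply.
Final offense level: 13.
Criminal history: 12 prior points → Category 3 (12-13).
Level 13 falls in the 13 band.
Grid: Level 13 × Category 3 = 2040-2250 days.

2040-2250 days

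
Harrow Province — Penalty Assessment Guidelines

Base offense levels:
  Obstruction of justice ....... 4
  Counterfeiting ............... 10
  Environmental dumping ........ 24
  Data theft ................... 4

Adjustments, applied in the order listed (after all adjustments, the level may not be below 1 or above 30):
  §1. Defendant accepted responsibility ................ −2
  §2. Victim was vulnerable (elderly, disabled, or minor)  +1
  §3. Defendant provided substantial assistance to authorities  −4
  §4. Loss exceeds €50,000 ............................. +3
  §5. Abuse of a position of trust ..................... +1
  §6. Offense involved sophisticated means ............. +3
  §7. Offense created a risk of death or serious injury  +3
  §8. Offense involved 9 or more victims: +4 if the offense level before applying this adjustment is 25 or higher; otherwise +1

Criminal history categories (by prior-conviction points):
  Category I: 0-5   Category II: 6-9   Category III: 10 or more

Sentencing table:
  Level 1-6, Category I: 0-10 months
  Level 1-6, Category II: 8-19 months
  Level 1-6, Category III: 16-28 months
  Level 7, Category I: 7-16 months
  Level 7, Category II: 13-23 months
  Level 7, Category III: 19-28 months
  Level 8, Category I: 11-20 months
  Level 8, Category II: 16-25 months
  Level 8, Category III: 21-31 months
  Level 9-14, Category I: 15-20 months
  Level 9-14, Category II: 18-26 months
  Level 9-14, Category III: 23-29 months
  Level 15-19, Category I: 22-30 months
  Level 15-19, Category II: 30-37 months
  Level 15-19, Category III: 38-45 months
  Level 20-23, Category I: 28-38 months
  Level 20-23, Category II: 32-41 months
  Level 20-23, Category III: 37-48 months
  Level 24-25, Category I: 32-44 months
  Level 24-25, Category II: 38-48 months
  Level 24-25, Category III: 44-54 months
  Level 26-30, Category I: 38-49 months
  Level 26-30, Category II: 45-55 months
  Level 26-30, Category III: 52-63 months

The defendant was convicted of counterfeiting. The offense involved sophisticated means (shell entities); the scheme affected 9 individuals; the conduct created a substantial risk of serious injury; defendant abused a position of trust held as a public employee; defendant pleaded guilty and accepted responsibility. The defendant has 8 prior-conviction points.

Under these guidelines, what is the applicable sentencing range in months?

Base offense level for counterfeiting: 10.
§1 applies: 10 − 2 = 8.
§3 does not apply.
§5 applies: 8 + 1 = 9.
§6 applies: 9 + 3 = 12.
§7 applies: 12 + 3 = 15.
§8 applies (level before this adjustment is 15 < 25, so +1): 15 + 1 = 16.
Final offense level: 16.
Criminal history: 8 prior points → Category II (6-9).
Level 16 falls in the 15-19 band.
Grid: Level 15-19 × Category II = 30-37 months.

30-37 months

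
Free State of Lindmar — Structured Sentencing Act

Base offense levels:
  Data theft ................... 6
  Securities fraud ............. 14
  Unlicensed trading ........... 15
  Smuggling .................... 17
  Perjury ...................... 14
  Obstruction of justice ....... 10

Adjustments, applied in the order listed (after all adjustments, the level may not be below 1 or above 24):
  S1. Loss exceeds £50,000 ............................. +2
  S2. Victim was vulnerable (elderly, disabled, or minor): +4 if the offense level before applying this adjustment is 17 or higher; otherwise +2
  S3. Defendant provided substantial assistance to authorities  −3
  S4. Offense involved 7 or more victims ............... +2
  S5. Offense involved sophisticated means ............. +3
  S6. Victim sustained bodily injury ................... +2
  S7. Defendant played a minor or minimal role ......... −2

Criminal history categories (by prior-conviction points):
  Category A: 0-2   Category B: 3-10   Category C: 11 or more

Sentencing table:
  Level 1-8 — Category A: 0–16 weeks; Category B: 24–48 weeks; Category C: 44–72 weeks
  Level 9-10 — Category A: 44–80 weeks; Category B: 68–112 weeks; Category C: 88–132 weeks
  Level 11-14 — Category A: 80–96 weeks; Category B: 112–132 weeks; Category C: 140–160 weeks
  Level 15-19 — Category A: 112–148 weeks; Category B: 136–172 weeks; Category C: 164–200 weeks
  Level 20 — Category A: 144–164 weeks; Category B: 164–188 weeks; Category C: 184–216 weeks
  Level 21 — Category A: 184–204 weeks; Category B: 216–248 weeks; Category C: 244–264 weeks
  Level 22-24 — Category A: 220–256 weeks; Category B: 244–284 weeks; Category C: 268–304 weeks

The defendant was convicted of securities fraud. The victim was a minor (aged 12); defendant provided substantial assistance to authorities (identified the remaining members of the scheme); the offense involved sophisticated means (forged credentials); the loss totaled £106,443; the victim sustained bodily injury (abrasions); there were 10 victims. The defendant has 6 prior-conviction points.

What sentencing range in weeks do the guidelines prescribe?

Base offense level for securities fraud: 14.
S1 applies: 14 + 2 = 16.
S2 applies (level before this adjustment is 16 < 17, so +2): 16 + 2 = 18.
S3 applies: 18 − 3 = 15.
S4 applies: 15 + 2 = 17.
S5 applies: 17 + 3 = 20.
S6 applies: 20 + 2 = 22.
Final offense level: 22.
Criminal history: 6 prior points → Category B (3-10).
Level 22 falls in the 22-24 band.
Grid: Level 22-24 × Category B = 244-284 weeks.

244-284 weeks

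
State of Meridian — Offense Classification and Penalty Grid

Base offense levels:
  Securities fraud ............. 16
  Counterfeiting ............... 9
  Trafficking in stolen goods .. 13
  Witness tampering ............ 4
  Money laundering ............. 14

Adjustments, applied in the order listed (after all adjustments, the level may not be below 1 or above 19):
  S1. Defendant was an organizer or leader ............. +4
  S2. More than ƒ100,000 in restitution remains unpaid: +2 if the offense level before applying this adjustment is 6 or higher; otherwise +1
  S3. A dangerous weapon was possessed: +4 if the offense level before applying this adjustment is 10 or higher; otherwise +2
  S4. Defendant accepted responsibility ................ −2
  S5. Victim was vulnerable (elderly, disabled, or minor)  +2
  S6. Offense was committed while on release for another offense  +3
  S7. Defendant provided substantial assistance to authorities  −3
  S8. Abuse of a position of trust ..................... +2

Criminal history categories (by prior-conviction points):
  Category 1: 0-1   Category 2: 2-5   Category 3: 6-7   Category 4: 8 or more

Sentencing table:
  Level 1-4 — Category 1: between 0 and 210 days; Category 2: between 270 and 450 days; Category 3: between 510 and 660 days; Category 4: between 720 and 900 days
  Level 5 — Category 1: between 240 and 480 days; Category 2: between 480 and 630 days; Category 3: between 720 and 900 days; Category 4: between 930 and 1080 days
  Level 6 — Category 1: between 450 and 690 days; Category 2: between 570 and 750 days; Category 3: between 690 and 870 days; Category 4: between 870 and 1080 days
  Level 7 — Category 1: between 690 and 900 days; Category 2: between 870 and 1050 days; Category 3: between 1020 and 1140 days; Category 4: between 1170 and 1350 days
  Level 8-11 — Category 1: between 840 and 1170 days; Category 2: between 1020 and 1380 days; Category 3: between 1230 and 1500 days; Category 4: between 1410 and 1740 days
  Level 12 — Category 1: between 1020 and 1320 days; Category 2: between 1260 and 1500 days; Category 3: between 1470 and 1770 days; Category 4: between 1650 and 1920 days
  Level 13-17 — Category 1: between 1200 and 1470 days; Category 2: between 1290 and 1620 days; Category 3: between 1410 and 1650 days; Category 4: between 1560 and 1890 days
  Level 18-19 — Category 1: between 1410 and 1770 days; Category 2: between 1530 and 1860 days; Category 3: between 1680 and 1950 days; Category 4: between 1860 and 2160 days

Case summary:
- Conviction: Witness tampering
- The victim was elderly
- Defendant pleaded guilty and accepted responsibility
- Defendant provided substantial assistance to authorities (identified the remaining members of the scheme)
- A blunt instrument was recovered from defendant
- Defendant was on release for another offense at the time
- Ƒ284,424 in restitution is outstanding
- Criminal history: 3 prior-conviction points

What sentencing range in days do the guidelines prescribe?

870-1050 days

Base offense level for witness tampering: 4.
S2 applies (level before this adjustment is 4 < 6, so +1): 4 + 1 = 5.
S3 applies (level before this adjustment is 5 < 10, so +2): 5 + 2 = 7.
S4 applies: 7 − 2 = 5.
S5 applies: 5 + 2 = 7.
S6 applies: 7 + 3 = 10.
S7 applies: 10 − 3 = 7.
Final offense level: 7.
Criminal history: 3 prior points → Category 2 (2-5).
Level 7 falls in the 7 band.
Grid: Level 7 × Category 2 = 870-1050 days.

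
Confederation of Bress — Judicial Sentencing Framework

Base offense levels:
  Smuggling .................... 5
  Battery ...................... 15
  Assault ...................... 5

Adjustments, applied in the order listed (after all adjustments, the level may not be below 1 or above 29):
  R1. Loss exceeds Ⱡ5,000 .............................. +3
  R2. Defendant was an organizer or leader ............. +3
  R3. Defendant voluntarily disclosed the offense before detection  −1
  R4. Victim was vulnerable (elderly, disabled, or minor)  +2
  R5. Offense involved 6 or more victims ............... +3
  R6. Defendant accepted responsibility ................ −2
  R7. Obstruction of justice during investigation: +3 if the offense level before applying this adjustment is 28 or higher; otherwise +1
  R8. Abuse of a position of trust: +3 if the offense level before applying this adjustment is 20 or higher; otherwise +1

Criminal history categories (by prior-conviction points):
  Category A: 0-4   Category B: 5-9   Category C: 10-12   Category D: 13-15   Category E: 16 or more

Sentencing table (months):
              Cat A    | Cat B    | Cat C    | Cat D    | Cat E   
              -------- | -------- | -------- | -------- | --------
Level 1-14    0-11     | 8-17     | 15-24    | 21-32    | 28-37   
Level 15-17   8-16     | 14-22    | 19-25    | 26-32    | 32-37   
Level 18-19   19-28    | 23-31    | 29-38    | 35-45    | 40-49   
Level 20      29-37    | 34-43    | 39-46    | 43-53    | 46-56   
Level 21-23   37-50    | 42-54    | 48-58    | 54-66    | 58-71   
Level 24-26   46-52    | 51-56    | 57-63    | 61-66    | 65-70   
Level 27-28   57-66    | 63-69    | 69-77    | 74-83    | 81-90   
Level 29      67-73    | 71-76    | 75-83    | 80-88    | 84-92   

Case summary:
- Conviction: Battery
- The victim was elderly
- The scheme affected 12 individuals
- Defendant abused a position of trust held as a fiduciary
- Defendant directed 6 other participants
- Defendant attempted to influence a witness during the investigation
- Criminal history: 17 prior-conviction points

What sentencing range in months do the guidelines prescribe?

Base offense level for battery: 15.
R1 does not apply.
R2 applies: 15 + 3 = 18.
R3 does not apply.
R4 applies: 18 + 2 = 20.
R5 applies: 20 + 3 = 23.
R6 does not apply.
R7 applies (level before this adjustment is 23 < 28, so +1): 23 + 1 = 24.
R8 applies (level before this adjustment is 24 ≥ 20, so +3): 24 + 3 = 27.
Final offense level: 27.
Criminal history: 17 prior points → Category E (16+).
Level 27 falls in the 27-28 band.
Grid: Level 27-28 × Category E = 81-90 months.

81-90 months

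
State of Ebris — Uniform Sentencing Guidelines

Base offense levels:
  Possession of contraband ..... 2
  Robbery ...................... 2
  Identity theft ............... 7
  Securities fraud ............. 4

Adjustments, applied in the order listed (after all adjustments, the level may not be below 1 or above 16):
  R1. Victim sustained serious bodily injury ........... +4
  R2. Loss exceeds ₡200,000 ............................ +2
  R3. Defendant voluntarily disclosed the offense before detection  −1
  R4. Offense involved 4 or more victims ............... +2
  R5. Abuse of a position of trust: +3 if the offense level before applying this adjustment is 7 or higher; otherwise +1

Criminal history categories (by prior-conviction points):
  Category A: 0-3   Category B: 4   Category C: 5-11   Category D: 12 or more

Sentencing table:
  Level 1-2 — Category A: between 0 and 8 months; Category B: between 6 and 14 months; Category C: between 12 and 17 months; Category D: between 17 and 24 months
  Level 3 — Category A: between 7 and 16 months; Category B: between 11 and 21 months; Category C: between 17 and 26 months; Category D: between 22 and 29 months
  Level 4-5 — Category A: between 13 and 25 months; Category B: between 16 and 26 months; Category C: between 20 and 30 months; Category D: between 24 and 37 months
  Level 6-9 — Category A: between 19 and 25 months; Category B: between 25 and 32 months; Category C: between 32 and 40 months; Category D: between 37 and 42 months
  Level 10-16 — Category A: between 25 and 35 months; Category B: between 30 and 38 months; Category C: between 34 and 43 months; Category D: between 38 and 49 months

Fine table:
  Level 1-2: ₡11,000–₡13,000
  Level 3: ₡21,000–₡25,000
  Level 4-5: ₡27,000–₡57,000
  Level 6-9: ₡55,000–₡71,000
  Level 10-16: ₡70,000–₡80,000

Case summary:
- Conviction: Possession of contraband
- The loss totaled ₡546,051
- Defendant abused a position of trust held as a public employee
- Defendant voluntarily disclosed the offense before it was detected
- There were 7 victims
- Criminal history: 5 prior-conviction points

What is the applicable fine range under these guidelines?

₡55,000–₡71,000

Base offense level for possession of contraband: 2.
R1 does not apply.
R2 applies: 2 + 2 = 4.
R3 applies: 4 − 1 = 3.
R4 applies: 3 + 2 = 5.
R5 applies (level before this adjustment is 5 < 7, so +1): 5 + 1 = 6.
Final offense level: 6.
Level 6 falls in the 6-9 band.
Fine table: Level 6-9 → ₡55,000–₡71,000.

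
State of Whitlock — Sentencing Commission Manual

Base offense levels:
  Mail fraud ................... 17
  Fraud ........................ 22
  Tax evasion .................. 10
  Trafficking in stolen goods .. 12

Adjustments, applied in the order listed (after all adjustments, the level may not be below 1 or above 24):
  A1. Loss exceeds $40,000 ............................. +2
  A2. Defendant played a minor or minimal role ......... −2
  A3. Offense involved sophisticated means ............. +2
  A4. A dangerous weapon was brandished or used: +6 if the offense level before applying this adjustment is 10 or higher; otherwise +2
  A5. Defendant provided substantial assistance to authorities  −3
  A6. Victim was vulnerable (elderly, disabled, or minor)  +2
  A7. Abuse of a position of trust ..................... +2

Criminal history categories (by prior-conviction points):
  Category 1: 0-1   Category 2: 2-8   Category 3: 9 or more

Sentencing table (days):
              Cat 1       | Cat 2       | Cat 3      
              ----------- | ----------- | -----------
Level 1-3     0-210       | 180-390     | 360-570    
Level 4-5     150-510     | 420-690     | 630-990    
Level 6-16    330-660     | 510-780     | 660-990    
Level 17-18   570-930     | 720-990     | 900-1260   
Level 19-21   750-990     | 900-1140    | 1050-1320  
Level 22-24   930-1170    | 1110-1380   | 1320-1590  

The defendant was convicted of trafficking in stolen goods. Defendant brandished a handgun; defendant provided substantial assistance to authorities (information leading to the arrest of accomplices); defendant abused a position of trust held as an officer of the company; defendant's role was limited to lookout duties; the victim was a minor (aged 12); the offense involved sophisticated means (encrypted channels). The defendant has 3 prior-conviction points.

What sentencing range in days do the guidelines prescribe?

Base offense level for trafficking in stolen goods: 12.
A1 does not apply.
A2 applies: 12 − 2 = 10.
A3 applies: 10 + 2 = 12.
A4 applies (level before this adjustment is 12 ≥ 10, so +6): 12 + 6 = 18.
A5 applies: 18 − 3 = 15.
A6 applies: 15 + 2 = 17.
A7 applies: 17 + 2 = 19.
Final offense level: 19.
Criminal history: 3 prior points → Category 2 (2-8).
Level 19 falls in the 19-21 band.
Grid: Level 19-21 × Category 2 = 900-1140 days.

900-1140 days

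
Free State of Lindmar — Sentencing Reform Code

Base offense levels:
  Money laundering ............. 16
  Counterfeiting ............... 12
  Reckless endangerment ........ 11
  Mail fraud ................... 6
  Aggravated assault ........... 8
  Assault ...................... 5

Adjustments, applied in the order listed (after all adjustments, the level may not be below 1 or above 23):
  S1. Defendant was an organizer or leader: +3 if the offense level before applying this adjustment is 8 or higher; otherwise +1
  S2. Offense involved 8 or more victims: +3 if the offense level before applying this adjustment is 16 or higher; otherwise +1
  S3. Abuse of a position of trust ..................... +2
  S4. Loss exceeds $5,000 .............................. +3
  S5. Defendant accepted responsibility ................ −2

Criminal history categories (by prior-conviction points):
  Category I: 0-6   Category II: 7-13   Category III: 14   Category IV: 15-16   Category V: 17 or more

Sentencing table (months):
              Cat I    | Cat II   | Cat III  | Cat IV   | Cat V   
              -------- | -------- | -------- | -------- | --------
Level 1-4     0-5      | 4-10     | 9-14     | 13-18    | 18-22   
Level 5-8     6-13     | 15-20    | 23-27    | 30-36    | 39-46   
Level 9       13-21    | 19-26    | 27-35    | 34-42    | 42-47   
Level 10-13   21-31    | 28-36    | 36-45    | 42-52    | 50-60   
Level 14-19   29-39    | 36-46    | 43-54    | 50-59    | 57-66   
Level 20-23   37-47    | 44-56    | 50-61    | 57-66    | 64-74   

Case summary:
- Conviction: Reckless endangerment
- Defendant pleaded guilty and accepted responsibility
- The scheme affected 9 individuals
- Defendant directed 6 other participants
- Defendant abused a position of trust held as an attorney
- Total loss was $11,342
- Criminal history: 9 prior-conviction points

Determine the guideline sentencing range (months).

36-46 months

Base offense level for reckless endangerment: 11.
S1 applies (level before this adjustment is 11 ≥ 8, so +3): 11 + 3 = 14.
S2 applies (level before this adjustment is 14 < 16, so +1): 14 + 1 = 15.
S3 applies: 15 + 2 = 17.
S4 applies: 17 + 3 = 20.
S5 applies: 20 − 2 = 18.
Final offense level: 18.
Criminal history: 9 prior points → Category II (7-13).
Level 18 falls in the 14-19 band.
Grid: Level 14-19 × Category II = 36-46 months.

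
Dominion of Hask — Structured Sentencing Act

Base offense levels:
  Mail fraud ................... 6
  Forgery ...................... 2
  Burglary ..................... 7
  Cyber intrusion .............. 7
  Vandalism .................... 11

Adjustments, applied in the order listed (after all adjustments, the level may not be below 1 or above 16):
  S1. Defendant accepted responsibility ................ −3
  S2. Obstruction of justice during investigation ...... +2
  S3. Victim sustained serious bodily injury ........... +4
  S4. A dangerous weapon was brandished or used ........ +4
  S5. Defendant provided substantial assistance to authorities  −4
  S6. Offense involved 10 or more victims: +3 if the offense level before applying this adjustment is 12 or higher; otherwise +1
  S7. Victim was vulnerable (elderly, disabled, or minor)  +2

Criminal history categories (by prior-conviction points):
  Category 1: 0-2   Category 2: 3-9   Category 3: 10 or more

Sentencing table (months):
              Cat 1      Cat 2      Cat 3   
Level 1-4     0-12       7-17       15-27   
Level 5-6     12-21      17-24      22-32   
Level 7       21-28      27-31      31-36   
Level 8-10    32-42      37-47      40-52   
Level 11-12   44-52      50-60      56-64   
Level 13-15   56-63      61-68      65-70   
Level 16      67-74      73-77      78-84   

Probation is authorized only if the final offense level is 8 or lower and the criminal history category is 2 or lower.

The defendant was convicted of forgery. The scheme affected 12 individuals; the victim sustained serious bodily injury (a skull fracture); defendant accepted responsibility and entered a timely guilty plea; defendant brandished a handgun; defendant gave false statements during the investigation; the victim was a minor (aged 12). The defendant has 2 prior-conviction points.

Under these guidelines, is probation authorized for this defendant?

Base offense level for forgery: 2.
S1 applies: 2 − 3 = -1.
S2 applies: -1 + 2 = 1.
S3 applies: 1 + 4 = 5.
S4 applies: 5 + 4 = 9.
S6 applies (level before this adjustment is 9 < 12, so +1): 9 + 1 = 10.
S7 applies: 10 + 2 = 12.
Final offense level: 12.
Criminal history: 2 prior points → Category 1 (0-2).
Level 12 falls in the 11-12 band.
Grid: Level 11-12 × Category 1 = 44-52 months.
Probation check: level 12 > 8 and category 1 ≤ 2 → not eligible.

No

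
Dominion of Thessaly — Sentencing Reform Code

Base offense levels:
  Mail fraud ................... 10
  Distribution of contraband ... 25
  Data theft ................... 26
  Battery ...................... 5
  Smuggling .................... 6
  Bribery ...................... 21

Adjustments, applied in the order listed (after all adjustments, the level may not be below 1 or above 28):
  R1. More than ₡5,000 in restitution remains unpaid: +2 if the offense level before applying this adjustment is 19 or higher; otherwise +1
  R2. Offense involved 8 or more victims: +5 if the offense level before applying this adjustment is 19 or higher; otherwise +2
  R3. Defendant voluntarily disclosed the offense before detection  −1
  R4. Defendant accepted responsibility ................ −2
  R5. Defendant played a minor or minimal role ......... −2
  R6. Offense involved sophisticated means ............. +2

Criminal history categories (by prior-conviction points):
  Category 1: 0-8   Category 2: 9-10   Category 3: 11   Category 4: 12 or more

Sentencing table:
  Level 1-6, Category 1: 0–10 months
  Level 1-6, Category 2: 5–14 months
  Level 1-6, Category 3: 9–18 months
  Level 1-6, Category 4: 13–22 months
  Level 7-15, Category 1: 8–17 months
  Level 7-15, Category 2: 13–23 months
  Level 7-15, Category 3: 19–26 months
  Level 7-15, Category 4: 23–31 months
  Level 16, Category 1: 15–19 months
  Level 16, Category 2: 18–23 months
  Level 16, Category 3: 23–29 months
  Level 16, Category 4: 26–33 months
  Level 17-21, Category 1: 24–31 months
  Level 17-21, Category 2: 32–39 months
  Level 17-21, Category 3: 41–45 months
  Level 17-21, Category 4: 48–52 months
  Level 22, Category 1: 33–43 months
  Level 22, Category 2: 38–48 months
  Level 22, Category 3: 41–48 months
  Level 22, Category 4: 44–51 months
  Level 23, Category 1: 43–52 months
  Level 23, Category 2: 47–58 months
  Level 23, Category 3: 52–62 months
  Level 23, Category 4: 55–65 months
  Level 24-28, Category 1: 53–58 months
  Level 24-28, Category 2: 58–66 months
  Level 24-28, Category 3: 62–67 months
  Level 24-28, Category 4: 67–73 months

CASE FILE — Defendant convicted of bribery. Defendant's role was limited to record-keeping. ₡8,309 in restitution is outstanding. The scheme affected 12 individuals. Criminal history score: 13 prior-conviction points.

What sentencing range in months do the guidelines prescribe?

Base offense level for bribery: 21.
R1 applies (level before this adjustment is 21 ≥ 19, so +2): 21 + 2 = 23.
R2 applies (level before this adjustment is 23 ≥ 19, so +5): 23 + 5 = 28.
R4 does not apply.
R5 applies: 28 − 2 = 26.
R6 does not apply.
Final offense level: 26.
Criminal history: 13 prior points → Category 4 (12+).
Level 26 falls in the 24-28 band.
Grid: Level 24-28 × Category 4 = 67-73 months.

67-73 months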